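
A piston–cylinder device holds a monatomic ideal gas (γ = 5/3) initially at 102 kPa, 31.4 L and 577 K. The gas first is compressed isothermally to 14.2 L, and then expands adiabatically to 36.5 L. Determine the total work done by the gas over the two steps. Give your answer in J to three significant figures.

Step 1 (isothermal): W = P₁V₁ ln(V₂/V₁) = (3203) ln(14.2/31.4) = -2542 J.
After step 1: P = 225.5 kPa, V = 14.2 L, T = 577 K.
Step 2 (adiabatic): W = (P₁V₁ − P₂V₂)/(γ−1) = (3203 − 1707)/0.667 = 2244 J.
W_total = -2542 + 2244 = -297.7 J.

W_total ≈ -298 J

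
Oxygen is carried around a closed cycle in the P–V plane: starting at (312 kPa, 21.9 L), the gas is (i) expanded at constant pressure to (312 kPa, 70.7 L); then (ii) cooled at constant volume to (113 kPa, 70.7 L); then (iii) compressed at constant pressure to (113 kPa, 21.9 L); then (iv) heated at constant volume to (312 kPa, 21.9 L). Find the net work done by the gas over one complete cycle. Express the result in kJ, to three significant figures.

W_net ≈ 9.71 kJ

Constant-volume legs do no work.
W(i) = (312)(70.7 − 21.9) = 15226 J; W(iii) = (113)(21.9 − 70.7) = -5514 J.
W_net = 15226 − 5514 = 9711 J (the clockwise enclosed area).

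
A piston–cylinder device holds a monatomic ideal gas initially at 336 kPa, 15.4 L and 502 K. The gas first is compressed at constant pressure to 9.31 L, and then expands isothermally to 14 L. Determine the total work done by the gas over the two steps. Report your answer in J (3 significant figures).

Step 1 (isobaric): W = PΔV = (336 kPa)(9.31 − 15.4 L) = -2046 J.
After step 1: P = 336 kPa, V = 9.31 L, T = 303.5 K.
Step 2 (isothermal): W = P₁V₁ ln(V₂/V₁) = (3128) ln(14/9.31) = 1276 J.
W_total = -2046 + 1276 = -770.1 J.

W_total ≈ -770 J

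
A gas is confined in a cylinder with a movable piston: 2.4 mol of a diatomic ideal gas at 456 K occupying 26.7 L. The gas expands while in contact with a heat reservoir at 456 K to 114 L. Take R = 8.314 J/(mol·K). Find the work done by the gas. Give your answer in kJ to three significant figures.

Isothermal: W = nRT ln(V₂/V₁).
W = (2.4)(8.314)(456) × ln(114/26.7)
  = 9099 × 1.452
W_by_gas = 13207 J.

W ≈ 13.2 kJ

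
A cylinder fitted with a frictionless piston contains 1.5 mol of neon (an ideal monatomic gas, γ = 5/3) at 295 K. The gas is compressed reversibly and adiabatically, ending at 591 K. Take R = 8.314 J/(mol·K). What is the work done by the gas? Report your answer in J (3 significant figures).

W ≈ -5540 J

Adiabatic ⇒ Q = 0, so W_by = −ΔU = nCᵥ(T₁ − T₂).
Cᵥ = 3R/2 = 12.47 J/(mol·K).
W = (1.5)(12.47)(295 − 591) = -5537 J.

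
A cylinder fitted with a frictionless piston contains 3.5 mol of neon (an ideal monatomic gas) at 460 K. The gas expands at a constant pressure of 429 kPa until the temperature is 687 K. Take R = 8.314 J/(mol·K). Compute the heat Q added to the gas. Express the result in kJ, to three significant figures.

Q ≈ 16.5 kJ

Isobaric: W = nRΔT = (3.5)(8.314)(227) = 6605 J.
ΔU = nCᵥΔT with Cᵥ = 3R/2: ΔU = (3.5)(12.47)(227) = 9908 J.
Q = ΔU + W = 9908 + 6605 = 16514 J.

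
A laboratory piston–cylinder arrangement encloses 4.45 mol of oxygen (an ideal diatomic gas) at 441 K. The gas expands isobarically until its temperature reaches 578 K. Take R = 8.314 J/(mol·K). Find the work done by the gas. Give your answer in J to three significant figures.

Isobaric: W = P ΔV = nR ΔT.
W = (4.45)(8.314)(578 − 441) = 5069 J.

W ≈ 5070 J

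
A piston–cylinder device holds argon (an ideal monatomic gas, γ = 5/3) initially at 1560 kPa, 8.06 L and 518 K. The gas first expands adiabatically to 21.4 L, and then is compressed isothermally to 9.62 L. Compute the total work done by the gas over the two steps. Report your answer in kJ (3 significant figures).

Step 1 (adiabatic): W = (P₁V₁ − P₂V₂)/(γ−1) = (12574 − 6558)/0.667 = 9024 J.
After step 1: P = 306.4 kPa, V = 21.4 L, T = 270.2 K.
Step 2 (isothermal): W = P₁V₁ ln(V₂/V₁) = (6558) ln(9.62/21.4) = -5243 J.
W_total = 9024 − 5243 = 3781 J.

W_total ≈ 3.78 kJ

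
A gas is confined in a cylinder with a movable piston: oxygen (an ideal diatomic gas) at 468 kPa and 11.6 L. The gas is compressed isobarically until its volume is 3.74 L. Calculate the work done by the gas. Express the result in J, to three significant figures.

W ≈ -3680 J

Isobaric: W = P ΔV.
W = (468 kPa)(3.74 − 11.6 L) = (468)(-7.86) = -3678 J.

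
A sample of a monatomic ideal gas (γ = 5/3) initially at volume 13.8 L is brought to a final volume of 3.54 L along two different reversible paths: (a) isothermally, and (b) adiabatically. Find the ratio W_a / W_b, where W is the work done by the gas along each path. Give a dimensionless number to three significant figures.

Path (a) isothermal: W = P₁V₁ ln(V₂/V₁) → W_a/(P₁V₁) = -1.361.
Path (b) adiabatic: W = P₁V₁(1 − (V₁/V₂)^(γ−1))/(γ−1) → W_b/(P₁V₁) = -2.215.
W_a / W_b = -1.361 / -2.215 = 0.6141.

W_a / W_b ≈ 0.614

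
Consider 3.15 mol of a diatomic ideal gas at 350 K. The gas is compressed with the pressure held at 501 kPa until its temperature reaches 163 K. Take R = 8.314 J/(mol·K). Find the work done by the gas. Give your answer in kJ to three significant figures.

Isobaric: W = P ΔV = nR ΔT.
W = (3.15)(8.314)(163 − 350) = -4897 J.

W ≈ -4.90 kJ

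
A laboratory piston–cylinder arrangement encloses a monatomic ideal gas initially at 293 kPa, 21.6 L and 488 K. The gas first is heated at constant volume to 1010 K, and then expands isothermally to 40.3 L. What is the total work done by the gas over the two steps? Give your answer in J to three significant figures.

Step 1 (isochoric): W = 0 (constant volume).
After step 1: P = 606.4 kPa (V unchanged).
Step 2 (isothermal): W = P₁V₁ ln(V₂/V₁) = (13099) ln(40.3/21.6) = 8169 J.
W_total = 0 + 8169 = 8169 J.

W_total ≈ 8170 J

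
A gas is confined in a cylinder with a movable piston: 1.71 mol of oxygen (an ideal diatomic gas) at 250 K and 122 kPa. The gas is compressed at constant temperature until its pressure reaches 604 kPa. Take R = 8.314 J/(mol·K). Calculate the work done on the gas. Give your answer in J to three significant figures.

W ≈ 5690 J

Isothermal process: W = nRT ln(V₂/V₁) = nRT ln(P₁/P₂).
W = (1.71)(8.314)(250) × ln(122/604)
  = 3554 × ln(0.202) = 3554 × -1.6
W_by_gas = -5685 J; work on gas = −W_by = 5685 J.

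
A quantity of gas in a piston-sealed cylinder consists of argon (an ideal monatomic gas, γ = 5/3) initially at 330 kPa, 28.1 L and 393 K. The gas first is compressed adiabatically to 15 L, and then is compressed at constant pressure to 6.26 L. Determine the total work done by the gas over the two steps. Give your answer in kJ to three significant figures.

Step 1 (adiabatic): W = (P₁V₁ − P₂V₂)/(γ−1) = (9273 − 14092)/0.667 = -7228 J.
After step 1: P = 939.4 kPa, V = 15 L, T = 597.2 K.
Step 2 (isobaric): W = PΔV = (939.4 kPa)(6.26 − 15 L) = -8211 J.
W_total = -7228 − 8211 = -15439 J.

W_total ≈ -15.4 kJ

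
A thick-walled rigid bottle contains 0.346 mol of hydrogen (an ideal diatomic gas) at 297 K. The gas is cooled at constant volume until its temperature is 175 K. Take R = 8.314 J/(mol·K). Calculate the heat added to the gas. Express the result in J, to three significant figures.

Constant volume ⇒ W = 0, so Q = ΔU = nCᵥΔT with Cᵥ = 5R/2 = 20.79 J/(mol·K).
ΔU = (0.346)(20.79)(175 − 297) = -877.4 J.

Q ≈ -877 J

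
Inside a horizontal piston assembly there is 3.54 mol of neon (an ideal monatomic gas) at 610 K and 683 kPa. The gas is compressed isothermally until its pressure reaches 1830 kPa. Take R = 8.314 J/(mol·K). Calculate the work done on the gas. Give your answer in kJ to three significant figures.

Isothermal process: W = nRT ln(V₂/V₁) = nRT ln(P₁/P₂).
W = (3.54)(8.314)(610) × ln(683/1830)
  = 17953 × ln(0.3732) = 17953 × -0.9856
W_by_gas = -17694 J; work on gas = −W_by = 17694 J.

W ≈ 17.7 kJ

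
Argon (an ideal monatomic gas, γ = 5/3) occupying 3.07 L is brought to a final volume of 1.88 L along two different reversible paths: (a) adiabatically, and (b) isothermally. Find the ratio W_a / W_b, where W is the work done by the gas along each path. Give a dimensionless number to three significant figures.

W_a / W_b ≈ 1.18

Path (a) adiabatic: W = P₁V₁(1 − (V₁/V₂)^(γ−1))/(γ−1) → W_a/(P₁V₁) = -0.5801.
Path (b) isothermal: W = P₁V₁ ln(V₂/V₁) → W_b/(P₁V₁) = -0.4904.
W_a / W_b = -0.5801 / -0.4904 = 1.183.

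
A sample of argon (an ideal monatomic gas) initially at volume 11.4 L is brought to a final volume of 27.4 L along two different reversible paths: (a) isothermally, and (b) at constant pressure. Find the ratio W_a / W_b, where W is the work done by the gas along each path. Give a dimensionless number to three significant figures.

Path (a) isothermal: W = P₁V₁ ln(V₂/V₁) → W_a/(P₁V₁) = 0.8769.
Path (b) isobaric: W = P₁(V₂ − V₁) → W_b/(P₁V₁) = 1.404.
W_a / W_b = 0.8769 / 1.404 = 0.6248.

W_a / W_b ≈ 0.625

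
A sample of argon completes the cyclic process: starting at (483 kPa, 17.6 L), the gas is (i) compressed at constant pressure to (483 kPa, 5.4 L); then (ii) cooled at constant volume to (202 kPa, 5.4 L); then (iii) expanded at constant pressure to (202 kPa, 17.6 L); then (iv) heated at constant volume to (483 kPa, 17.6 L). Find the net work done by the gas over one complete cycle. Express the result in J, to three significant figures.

W_net ≈ -3430 J

Constant-volume legs do no work.
W(i) = (483)(5.4 − 17.6) = -5893 J; W(iii) = (202)(17.6 − 5.4) = 2464 J.
W_net = -5893 + 2464 = -3428 J (the counter-clockwise enclosed area).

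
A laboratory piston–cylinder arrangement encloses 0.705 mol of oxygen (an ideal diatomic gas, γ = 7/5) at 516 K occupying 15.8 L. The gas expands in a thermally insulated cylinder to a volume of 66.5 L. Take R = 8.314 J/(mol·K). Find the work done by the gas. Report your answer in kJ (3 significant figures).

W ≈ 3.31 kJ

Adiabatic: TV^(γ−1) = const with γ = 7/5.
T₂ = T₁ (V₁/V₂)^(γ−1) = 516 × (15.8/66.5)^0.4 = 516 × 0.5628 = 290.4 K.
W_by = nCᵥ(T₁ − T₂) = (0.705)(20.79)(516 − 290.4) = 3306 J.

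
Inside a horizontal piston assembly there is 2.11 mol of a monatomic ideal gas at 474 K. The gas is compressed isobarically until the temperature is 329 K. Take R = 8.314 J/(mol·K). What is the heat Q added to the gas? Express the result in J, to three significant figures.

Isobaric: W = nRΔT = (2.11)(8.314)(-145) = -2544 J.
ΔU = nCᵥΔT with Cᵥ = 3R/2: ΔU = (2.11)(12.47)(-145) = -3816 J.
Q = ΔU + W = -3816 − 2544 = -6359 J.

Q ≈ -6360 J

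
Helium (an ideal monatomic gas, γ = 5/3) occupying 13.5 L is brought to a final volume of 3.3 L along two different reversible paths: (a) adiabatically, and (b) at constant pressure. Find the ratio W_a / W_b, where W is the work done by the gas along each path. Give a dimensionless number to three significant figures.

W_a / W_b ≈ 3.09

Path (a) adiabatic: W = P₁V₁(1 − (V₁/V₂)^(γ−1))/(γ−1) → W_a/(P₁V₁) = -2.337.
Path (b) isobaric: W = P₁(V₂ − V₁) → W_b/(P₁V₁) = -0.7556.
W_a / W_b = -2.337 / -0.7556 = 3.093.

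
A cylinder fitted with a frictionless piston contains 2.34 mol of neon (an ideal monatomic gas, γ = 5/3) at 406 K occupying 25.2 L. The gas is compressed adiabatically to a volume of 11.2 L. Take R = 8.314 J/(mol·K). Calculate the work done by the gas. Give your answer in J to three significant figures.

W ≈ -8500 J

Adiabatic: TV^(γ−1) = const with γ = 5/3.
T₂ = T₁ (V₁/V₂)^(γ−1) = 406 × (25.2/11.2)^0.667 = 406 × 1.717 = 697.1 K.
W_by = nCᵥ(T₁ − T₂) = (2.34)(12.47)(406 − 697.1) = -8496 J.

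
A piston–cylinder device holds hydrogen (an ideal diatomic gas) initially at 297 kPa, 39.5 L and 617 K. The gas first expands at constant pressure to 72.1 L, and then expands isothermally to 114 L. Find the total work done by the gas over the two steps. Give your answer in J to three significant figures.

W_total ≈ 19500 J

Step 1 (isobaric): W = PΔV = (297 kPa)(72.1 − 39.5 L) = 9682 J.
After step 1: P = 297 kPa, V = 72.1 L, T = 1126 K.
Step 2 (isothermal): W = P₁V₁ ln(V₂/V₁) = (21414) ln(114/72.1) = 9811 J.
W_total = 9682 + 9811 = 19493 J.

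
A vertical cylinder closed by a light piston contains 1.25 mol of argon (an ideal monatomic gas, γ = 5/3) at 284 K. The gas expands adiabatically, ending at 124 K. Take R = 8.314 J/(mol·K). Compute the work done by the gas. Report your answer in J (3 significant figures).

Adiabatic ⇒ Q = 0, so W_by = −ΔU = nCᵥ(T₁ − T₂).
Cᵥ = 3R/2 = 12.47 J/(mol·K).
W = (1.25)(12.47)(284 − 124) = 2494 J.

W ≈ 2490 J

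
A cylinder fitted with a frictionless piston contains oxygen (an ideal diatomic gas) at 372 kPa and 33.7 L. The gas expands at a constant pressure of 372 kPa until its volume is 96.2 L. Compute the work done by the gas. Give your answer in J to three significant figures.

Isobaric: W = P ΔV.
W = (372 kPa)(96.2 − 33.7 L) = (372)(62.5) = 23250 J.

W ≈ 23200 J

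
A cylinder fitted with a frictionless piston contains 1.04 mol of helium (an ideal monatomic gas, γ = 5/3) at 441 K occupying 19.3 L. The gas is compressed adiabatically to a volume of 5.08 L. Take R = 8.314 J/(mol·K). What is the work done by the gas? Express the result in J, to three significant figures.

W ≈ -8210 J

Adiabatic: TV^(γ−1) = const with γ = 5/3.
T₂ = T₁ (V₁/V₂)^(γ−1) = 441 × (19.3/5.08)^0.667 = 441 × 2.435 = 1074 K.
W_by = nCᵥ(T₁ − T₂) = (1.04)(12.47)(441 − 1074) = -8207 J.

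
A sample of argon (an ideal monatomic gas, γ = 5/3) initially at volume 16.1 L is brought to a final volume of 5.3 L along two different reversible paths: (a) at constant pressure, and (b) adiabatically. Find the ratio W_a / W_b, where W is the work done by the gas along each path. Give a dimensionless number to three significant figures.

Path (a) isobaric: W = P₁(V₂ − V₁) → W_a/(P₁V₁) = -0.6708.
Path (b) adiabatic: W = P₁V₁(1 − (V₁/V₂)^(γ−1))/(γ−1) → W_b/(P₁V₁) = -1.646.
W_a / W_b = -0.6708 / -1.646 = 0.4075.

W_a / W_b ≈ 0.407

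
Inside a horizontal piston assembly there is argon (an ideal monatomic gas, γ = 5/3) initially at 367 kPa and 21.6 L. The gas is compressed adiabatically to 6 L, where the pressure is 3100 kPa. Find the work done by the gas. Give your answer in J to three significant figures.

W ≈ -16000 J

Adiabatic: W = (P₁V₁ − P₂V₂)/(γ − 1) with γ = 5/3.
P₁V₁ = 7927 J, P₂V₂ = 18600 J.
W = (7927 − 18600) / 0.6667 = -16009 J.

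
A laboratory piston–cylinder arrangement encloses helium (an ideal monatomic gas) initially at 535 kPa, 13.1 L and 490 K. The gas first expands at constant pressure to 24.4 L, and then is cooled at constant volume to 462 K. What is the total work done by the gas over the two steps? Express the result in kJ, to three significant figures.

W_total ≈ 6.05 kJ

Step 1 (isobaric): W = PΔV = (535 kPa)(24.4 − 13.1 L) = 6045 J.
Step 2 (isochoric): W = 0 (constant volume).
W_total = 6045 + 0 = 6045 J.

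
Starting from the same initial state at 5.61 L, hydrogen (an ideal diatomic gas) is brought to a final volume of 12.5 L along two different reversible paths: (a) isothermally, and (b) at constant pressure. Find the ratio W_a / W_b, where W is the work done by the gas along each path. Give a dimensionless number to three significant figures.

Path (a) isothermal: W = P₁V₁ ln(V₂/V₁) → W_a/(P₁V₁) = 0.8012.
Path (b) isobaric: W = P₁(V₂ − V₁) → W_b/(P₁V₁) = 1.228.
W_a / W_b = 0.8012 / 1.228 = 0.6523.

W_a / W_b ≈ 0.652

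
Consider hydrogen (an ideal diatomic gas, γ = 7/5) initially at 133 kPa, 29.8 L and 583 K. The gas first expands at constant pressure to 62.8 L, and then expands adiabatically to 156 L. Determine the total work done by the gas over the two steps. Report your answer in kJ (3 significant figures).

W_total ≈ 10.8 kJ

Step 1 (isobaric): W = PΔV = (133 kPa)(62.8 − 29.8 L) = 4389 J.
After step 1: P = 133 kPa, V = 62.8 L, T = 1229 K.
Step 2 (adiabatic): W = (P₁V₁ − P₂V₂)/(γ−1) = (8352 − 5804)/0.4 = 6370 J.
W_total = 4389 + 6370 = 10759 J.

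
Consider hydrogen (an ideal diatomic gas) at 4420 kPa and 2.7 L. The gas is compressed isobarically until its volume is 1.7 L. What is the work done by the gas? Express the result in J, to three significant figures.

Isobaric: W = P ΔV.
W = (4420 kPa)(1.7 − 2.7 L) = (4420)(-1) = -4420 J.

W ≈ -4420 J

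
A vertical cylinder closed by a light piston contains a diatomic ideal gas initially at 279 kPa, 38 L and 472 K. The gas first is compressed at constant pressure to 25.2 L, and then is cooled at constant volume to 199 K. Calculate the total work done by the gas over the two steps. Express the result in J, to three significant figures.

Step 1 (isobaric): W = PΔV = (279 kPa)(25.2 − 38 L) = -3571 J.
Step 2 (isochoric): W = 0 (constant volume).
W_total = -3571 + 0 = -3571 J.

W_total ≈ -3570 J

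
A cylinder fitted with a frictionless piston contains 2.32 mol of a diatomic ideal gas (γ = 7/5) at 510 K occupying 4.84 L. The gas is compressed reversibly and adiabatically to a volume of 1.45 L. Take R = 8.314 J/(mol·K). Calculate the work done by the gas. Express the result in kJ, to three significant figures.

Adiabatic: TV^(γ−1) = const with γ = 7/5.
T₂ = T₁ (V₁/V₂)^(γ−1) = 510 × (4.84/1.45)^0.4 = 510 × 1.62 = 826 K.
W_by = nCᵥ(T₁ − T₂) = (2.32)(20.79)(510 − 826) = -15236 J.

W ≈ -15.2 kJ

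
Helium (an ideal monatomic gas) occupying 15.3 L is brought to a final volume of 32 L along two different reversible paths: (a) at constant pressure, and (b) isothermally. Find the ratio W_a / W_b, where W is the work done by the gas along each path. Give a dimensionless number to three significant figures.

W_a / W_b ≈ 1.48

Path (a) isobaric: W = P₁(V₂ − V₁) → W_a/(P₁V₁) = 1.092.
Path (b) isothermal: W = P₁V₁ ln(V₂/V₁) → W_b/(P₁V₁) = 0.7379.
W_a / W_b = 1.092 / 0.7379 = 1.479.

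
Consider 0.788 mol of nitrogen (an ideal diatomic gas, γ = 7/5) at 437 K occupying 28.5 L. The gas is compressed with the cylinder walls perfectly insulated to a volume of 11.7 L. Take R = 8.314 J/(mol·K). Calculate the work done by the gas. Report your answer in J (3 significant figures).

Adiabatic: TV^(γ−1) = const with γ = 7/5.
T₂ = T₁ (V₁/V₂)^(γ−1) = 437 × (28.5/11.7)^0.4 = 437 × 1.428 = 623.9 K.
W_by = nCᵥ(T₁ − T₂) = (0.788)(20.79)(437 − 623.9) = -3062 J.

W ≈ -3060 J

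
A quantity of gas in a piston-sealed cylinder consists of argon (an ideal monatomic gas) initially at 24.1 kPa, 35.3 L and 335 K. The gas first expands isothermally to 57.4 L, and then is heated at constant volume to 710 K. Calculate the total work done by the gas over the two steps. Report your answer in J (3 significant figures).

Step 1 (isothermal): W = P₁V₁ ln(V₂/V₁) = (850.7) ln(57.4/35.3) = 413.6 J.
Step 2 (isochoric): W = 0 (constant volume).
W_total = 413.6 + 0 = 413.6 J.

W_total ≈ 414 J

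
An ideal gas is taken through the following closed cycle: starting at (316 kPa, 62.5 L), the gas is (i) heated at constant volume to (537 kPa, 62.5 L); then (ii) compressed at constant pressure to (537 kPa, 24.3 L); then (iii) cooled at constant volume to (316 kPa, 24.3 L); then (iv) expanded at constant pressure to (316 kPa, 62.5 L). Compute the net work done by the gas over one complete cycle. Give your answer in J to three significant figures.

W_net ≈ -8440 J

Constant-volume legs do no work.
W(ii) = (537)(24.3 − 62.5) = -20513 J; W(iv) = (316)(62.5 − 24.3) = 12071 J.
W_net = -20513 + 12071 = -8442 J (the counter-clockwise enclosed area).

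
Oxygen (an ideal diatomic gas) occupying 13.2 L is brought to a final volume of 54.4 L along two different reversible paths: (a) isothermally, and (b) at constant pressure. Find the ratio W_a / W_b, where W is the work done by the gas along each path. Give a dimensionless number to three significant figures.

W_a / W_b ≈ 0.454

Path (a) isothermal: W = P₁V₁ ln(V₂/V₁) → W_a/(P₁V₁) = 1.416.
Path (b) isobaric: W = P₁(V₂ − V₁) → W_b/(P₁V₁) = 3.121.
W_a / W_b = 1.416 / 3.121 = 0.4537.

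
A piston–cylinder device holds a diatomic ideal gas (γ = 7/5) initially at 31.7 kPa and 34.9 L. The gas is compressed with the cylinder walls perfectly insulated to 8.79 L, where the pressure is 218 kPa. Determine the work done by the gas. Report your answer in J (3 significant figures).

Adiabatic: W = (P₁V₁ − P₂V₂)/(γ − 1) with γ = 7/5.
P₁V₁ = 1106 J, P₂V₂ = 1916 J.
W = (1106 − 1916) / 0.4 = -2025 J.

W ≈ -2020 J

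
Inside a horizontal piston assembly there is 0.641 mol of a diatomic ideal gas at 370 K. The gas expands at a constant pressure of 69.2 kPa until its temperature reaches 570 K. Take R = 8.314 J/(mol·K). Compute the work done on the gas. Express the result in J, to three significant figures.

Isobaric: W = P ΔV = nR ΔT.
W = (0.641)(8.314)(570 − 370) = 1066 J.
Work on gas = −W_by = -1066 J.

W ≈ -1070 J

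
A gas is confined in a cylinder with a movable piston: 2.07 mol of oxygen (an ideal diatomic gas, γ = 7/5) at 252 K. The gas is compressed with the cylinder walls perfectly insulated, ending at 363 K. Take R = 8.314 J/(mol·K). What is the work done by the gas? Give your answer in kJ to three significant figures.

Adiabatic ⇒ Q = 0, so W_by = −ΔU = nCᵥ(T₁ − T₂).
Cᵥ = 5R/2 = 20.79 J/(mol·K).
W = (2.07)(20.79)(252 − 363) = -4776 J.

W ≈ -4.78 kJ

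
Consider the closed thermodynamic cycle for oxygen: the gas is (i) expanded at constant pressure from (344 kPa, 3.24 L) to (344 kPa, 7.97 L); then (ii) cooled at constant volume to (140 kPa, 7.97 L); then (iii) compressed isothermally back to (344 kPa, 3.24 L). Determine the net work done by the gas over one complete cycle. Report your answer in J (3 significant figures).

W_net ≈ 623 J

Leg (i): W = PΔV = (344)(7.97 − 3.24) = 1627 J.
Leg (ii): W = 0.
Leg (iii): W = PᵢVᵢ ln(V_f/Vᵢ) = (1116) ln(3.24/7.97) = -1004 J.
W_net = 1627 − 1004 = 622.8 J.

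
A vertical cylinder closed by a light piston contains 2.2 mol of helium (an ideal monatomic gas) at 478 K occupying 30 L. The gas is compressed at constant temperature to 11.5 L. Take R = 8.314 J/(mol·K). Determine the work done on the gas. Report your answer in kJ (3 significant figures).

W ≈ 8.38 kJ

Isothermal: W = nRT ln(V₂/V₁).
W = (2.2)(8.314)(478) × ln(11.5/30)
  = 8743 × -0.9589
W_by_gas = -8383 J; work on gas = −W_by = 8383 J.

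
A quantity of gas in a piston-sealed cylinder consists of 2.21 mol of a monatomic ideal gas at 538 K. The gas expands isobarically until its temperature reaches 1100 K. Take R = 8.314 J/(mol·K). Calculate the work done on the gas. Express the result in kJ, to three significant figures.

W ≈ -10.3 kJ

Isobaric: W = P ΔV = nR ΔT.
W = (2.21)(8.314)(1100 − 538) = 10326 J.
Work on gas = −W_by = -10326 J.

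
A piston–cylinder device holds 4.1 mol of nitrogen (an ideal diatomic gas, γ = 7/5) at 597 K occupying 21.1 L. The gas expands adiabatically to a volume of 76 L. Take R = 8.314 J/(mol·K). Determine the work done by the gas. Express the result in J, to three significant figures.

W ≈ 20400 J

Adiabatic: TV^(γ−1) = const with γ = 7/5.
T₂ = T₁ (V₁/V₂)^(γ−1) = 597 × (21.1/76)^0.4 = 597 × 0.5989 = 357.6 K.
W_by = nCᵥ(T₁ − T₂) = (4.1)(20.79)(597 − 357.6) = 20404 J.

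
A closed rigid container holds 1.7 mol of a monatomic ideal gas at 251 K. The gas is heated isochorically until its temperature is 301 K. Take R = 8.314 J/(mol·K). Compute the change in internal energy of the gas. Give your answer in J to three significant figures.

Constant volume ⇒ W = 0, so Q = ΔU = nCᵥΔT with Cᵥ = 3R/2 = 12.47 J/(mol·K).
ΔU = (1.7)(12.47)(301 − 251) = 1060 J.

ΔU ≈ 1060 J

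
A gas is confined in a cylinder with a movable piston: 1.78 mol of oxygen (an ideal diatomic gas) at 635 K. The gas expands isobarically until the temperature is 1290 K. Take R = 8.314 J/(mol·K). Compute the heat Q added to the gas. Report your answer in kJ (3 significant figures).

Q ≈ 33.9 kJ

Isobaric: W = nRΔT = (1.78)(8.314)(655) = 9693 J.
ΔU = nCᵥΔT with Cᵥ = 5R/2: ΔU = (1.78)(20.79)(655) = 24233 J.
Q = ΔU + W = 24233 + 9693 = 33927 J.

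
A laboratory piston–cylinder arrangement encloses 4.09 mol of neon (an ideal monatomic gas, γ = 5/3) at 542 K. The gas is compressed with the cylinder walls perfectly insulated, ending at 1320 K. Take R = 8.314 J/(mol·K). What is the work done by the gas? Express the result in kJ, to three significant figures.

W ≈ -39.7 kJ

Adiabatic ⇒ Q = 0, so W_by = −ΔU = nCᵥ(T₁ − T₂).
Cᵥ = 3R/2 = 12.47 J/(mol·K).
W = (4.09)(12.47)(542 − 1320) = -39683 J.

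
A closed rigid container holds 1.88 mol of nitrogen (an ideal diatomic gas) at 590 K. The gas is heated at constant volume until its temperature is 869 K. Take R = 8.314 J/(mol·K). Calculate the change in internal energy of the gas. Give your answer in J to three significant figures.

Constant volume ⇒ W = 0, so Q = ΔU = nCᵥΔT with Cᵥ = 5R/2 = 20.79 J/(mol·K).
ΔU = (1.88)(20.79)(869 − 590) = 10902 J.

ΔU ≈ 10900 J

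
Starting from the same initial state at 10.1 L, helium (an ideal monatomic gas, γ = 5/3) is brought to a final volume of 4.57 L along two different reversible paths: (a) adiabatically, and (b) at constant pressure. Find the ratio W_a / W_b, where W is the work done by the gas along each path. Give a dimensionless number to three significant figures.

Path (a) adiabatic: W = P₁V₁(1 − (V₁/V₂)^(γ−1))/(γ−1) → W_a/(P₁V₁) = -1.045.
Path (b) isobaric: W = P₁(V₂ − V₁) → W_b/(P₁V₁) = -0.5475.
W_a / W_b = -1.045 / -0.5475 = 1.909.

W_a / W_b ≈ 1.91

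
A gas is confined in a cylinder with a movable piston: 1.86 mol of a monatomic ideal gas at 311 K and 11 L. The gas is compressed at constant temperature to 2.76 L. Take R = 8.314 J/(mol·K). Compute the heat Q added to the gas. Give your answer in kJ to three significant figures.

Q ≈ -6.65 kJ

Isothermal ⇒ ΔU = 0, so Q = W = nRT ln(V₂/V₁).
Q = (1.86)(8.314)(311) ln(2.76/11) = 4809 × -1.383 = -6650 J.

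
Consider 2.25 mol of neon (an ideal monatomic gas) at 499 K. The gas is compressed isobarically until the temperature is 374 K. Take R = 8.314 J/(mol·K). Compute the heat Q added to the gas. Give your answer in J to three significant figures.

Q ≈ -5850 J

Isobaric: W = nRΔT = (2.25)(8.314)(-125) = -2338 J.
ΔU = nCᵥΔT with Cᵥ = 3R/2: ΔU = (2.25)(12.47)(-125) = -3507 J.
Q = ΔU + W = -3507 − 2338 = -5846 J.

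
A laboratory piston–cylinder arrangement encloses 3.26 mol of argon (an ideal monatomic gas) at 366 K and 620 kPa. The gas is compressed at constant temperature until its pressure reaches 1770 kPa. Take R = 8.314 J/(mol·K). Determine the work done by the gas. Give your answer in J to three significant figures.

Isothermal process: W = nRT ln(V₂/V₁) = nRT ln(P₁/P₂).
W = (3.26)(8.314)(366) × ln(620/1770)
  = 9920 × ln(0.3503) = 9920 × -1.049
W_by_gas = -10406 J.

W ≈ -10400 J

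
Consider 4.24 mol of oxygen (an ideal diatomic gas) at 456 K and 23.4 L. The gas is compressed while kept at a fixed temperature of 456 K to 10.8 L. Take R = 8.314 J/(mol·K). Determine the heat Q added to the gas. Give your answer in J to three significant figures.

Q ≈ -12400 J

Isothermal ⇒ ΔU = 0, so Q = W = nRT ln(V₂/V₁).
Q = (4.24)(8.314)(456) ln(10.8/23.4) = 16075 × -0.7732 = -12429 J.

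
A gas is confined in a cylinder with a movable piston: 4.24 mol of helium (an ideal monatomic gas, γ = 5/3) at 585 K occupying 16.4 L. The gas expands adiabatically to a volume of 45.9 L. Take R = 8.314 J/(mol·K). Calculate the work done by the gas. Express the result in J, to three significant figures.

Adiabatic: TV^(γ−1) = const with γ = 5/3.
T₂ = T₁ (V₁/V₂)^(γ−1) = 585 × (16.4/45.9)^0.667 = 585 × 0.5035 = 294.6 K.
W_by = nCᵥ(T₁ − T₂) = (4.24)(12.47)(585 − 294.6) = 15358 J.

W ≈ 15400 J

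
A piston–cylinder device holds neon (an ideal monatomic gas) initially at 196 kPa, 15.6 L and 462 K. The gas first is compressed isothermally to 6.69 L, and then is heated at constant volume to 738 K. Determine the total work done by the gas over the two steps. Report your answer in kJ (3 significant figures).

Step 1 (isothermal): W = P₁V₁ ln(V₂/V₁) = (3058) ln(6.69/15.6) = -2589 J.
Step 2 (isochoric): W = 0 (constant volume).
W_total = -2589 + 0 = -2589 J.

W_total ≈ -2.59 kJ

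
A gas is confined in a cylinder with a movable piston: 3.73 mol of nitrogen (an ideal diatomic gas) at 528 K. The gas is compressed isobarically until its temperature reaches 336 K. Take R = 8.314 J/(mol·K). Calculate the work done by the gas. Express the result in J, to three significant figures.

Isobaric: W = P ΔV = nR ΔT.
W = (3.73)(8.314)(336 − 528) = -5954 J.

W ≈ -5950 J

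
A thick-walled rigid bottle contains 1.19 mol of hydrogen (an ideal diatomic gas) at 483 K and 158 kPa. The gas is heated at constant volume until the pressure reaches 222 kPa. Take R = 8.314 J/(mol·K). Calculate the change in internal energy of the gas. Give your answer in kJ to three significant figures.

ΔU ≈ 4.84 kJ

Constant volume ⇒ W = 0, so Q = ΔU = nCᵥΔT with Cᵥ = 5R/2 = 20.79 J/(mol·K).
At constant V, T₂/T₁ = P₂/P₁ ⇒ ΔT = T₁(P₂/P₁ − 1) = 483·(222/158 − 1) = 195.6 K.
ΔU = (1.19)(20.79)(195.6) = 4839 J.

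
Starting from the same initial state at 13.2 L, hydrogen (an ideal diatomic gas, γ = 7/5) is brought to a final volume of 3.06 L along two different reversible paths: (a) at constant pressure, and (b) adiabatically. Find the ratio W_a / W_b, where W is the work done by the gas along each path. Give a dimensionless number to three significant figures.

W_a / W_b ≈ 0.387

Path (a) isobaric: W = P₁(V₂ − V₁) → W_a/(P₁V₁) = -0.7682.
Path (b) adiabatic: W = P₁V₁(1 − (V₁/V₂)^(γ−1))/(γ−1) → W_b/(P₁V₁) = -1.986.
W_a / W_b = -0.7682 / -1.986 = 0.3868.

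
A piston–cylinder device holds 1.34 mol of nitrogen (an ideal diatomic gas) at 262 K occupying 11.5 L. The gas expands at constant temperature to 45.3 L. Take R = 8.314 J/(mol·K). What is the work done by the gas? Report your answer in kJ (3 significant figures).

Isothermal: W = nRT ln(V₂/V₁).
W = (1.34)(8.314)(262) × ln(45.3/11.5)
  = 2919 × 1.371
W_by_gas = 4002 J.

W ≈ 4.00 kJ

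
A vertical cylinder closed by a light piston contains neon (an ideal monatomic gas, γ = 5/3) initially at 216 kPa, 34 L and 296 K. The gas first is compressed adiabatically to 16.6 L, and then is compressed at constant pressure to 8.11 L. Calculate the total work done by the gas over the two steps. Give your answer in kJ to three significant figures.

W_total ≈ -12.8 kJ

Step 1 (adiabatic): W = (P₁V₁ − P₂V₂)/(γ−1) = (7344 − 11844)/0.667 = -6751 J.
After step 1: P = 713.5 kPa, V = 16.6 L, T = 477.4 K.
Step 2 (isobaric): W = PΔV = (713.5 kPa)(8.11 − 16.6 L) = -6058 J.
W_total = -6751 − 6058 = -12808 J.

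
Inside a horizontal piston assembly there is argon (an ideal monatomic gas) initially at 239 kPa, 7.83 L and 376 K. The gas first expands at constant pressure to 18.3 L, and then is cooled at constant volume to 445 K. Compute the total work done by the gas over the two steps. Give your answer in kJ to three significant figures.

W_total ≈ 2.50 kJ

Step 1 (isobaric): W = PΔV = (239 kPa)(18.3 − 7.83 L) = 2502 J.
Step 2 (isochoric): W = 0 (constant volume).
W_total = 2502 + 0 = 2502 J.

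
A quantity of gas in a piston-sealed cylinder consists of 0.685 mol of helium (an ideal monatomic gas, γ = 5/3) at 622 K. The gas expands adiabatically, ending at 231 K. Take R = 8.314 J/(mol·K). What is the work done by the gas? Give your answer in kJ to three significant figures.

W ≈ 3.34 kJ

Adiabatic ⇒ Q = 0, so W_by = −ΔU = nCᵥ(T₁ − T₂).
Cᵥ = 3R/2 = 12.47 J/(mol·K).
W = (0.685)(12.47)(622 − 231) = 3340 J.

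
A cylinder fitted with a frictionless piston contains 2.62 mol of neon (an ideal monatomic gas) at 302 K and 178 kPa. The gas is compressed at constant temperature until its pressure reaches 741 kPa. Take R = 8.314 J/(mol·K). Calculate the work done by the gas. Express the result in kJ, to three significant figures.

Isothermal process: W = nRT ln(V₂/V₁) = nRT ln(P₁/P₂).
W = (2.62)(8.314)(302) × ln(178/741)
  = 6578 × ln(0.2402) = 6578 × -1.426
W_by_gas = -9382 J.

W ≈ -9.38 kJ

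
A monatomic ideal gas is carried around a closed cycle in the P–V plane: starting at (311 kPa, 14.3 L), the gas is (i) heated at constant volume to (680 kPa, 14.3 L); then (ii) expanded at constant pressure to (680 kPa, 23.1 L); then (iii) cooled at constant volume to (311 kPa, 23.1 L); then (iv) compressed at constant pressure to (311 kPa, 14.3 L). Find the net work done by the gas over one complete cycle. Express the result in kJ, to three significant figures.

W_net ≈ 3.25 kJ

Constant-volume legs do no work.
W(ii) = (680)(23.1 − 14.3) = 5984 J; W(iv) = (311)(14.3 − 23.1) = -2737 J.
W_net = 5984 − 2737 = 3247 J (the clockwise enclosed area).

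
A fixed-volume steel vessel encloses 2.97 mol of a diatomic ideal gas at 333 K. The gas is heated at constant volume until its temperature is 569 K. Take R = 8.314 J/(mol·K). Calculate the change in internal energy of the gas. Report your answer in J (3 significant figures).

ΔU ≈ 14600 J

Constant volume ⇒ W = 0, so Q = ΔU = nCᵥΔT with Cᵥ = 5R/2 = 20.79 J/(mol·K).
ΔU = (2.97)(20.79)(569 − 333) = 14569 J.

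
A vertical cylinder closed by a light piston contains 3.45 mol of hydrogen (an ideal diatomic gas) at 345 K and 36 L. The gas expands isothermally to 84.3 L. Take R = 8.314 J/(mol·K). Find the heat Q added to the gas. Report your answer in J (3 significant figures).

Isothermal ⇒ ΔU = 0, so Q = W = nRT ln(V₂/V₁).
Q = (3.45)(8.314)(345) ln(84.3/36) = 9896 × 0.8509 = 8420 J.

Q ≈ 8420 J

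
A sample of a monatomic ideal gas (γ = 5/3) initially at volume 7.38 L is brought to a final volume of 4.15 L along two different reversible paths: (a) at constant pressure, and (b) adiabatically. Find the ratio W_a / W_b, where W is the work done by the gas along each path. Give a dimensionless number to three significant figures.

W_a / W_b ≈ 0.624

Path (a) isobaric: W = P₁(V₂ − V₁) → W_a/(P₁V₁) = -0.4377.
Path (b) adiabatic: W = P₁V₁(1 − (V₁/V₂)^(γ−1))/(γ−1) → W_b/(P₁V₁) = -0.7017.
W_a / W_b = -0.4377 / -0.7017 = 0.6237.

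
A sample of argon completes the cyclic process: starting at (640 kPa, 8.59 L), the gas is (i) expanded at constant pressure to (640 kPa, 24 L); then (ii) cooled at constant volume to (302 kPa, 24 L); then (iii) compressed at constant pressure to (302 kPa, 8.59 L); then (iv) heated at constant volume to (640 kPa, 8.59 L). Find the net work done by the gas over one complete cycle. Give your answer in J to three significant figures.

Constant-volume legs do no work.
W(i) = (640)(24 − 8.59) = 9862 J; W(iii) = (302)(8.59 − 24) = -4654 J.
W_net = 9862 − 4654 = 5209 J (the clockwise enclosed area).

W_net ≈ 5210 J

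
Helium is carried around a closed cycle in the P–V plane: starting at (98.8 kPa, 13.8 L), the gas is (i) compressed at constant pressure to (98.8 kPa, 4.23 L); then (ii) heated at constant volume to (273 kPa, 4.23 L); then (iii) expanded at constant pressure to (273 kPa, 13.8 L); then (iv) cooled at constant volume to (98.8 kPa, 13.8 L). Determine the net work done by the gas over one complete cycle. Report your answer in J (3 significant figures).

W_net ≈ 1670 J

Constant-volume legs do no work.
W(i) = (98.8)(4.23 − 13.8) = -945.5 J; W(iii) = (273)(13.8 − 4.23) = 2613 J.
W_net = -945.5 + 2613 = 1667 J (the clockwise enclosed area).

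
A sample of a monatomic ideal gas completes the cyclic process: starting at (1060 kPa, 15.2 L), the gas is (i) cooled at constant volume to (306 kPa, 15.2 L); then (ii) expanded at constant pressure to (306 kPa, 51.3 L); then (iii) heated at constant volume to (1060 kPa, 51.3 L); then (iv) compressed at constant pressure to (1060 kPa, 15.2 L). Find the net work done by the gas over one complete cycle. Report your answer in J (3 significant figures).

Constant-volume legs do no work.
W(ii) = (306)(51.3 − 15.2) = 11047 J; W(iv) = (1060)(15.2 − 51.3) = -38266 J.
W_net = 11047 − 38266 = -27219 J (the counter-clockwise enclosed area).

W_net ≈ -27200 J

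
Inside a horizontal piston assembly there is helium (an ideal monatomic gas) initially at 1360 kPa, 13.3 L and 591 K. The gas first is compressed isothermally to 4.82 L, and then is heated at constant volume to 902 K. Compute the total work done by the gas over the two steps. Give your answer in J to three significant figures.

W_total ≈ -18400 J

Step 1 (isothermal): W = P₁V₁ ln(V₂/V₁) = (18088) ln(4.82/13.3) = -18359 J.
Step 2 (isochoric): W = 0 (constant volume).
W_total = -18359 + 0 = -18359 J.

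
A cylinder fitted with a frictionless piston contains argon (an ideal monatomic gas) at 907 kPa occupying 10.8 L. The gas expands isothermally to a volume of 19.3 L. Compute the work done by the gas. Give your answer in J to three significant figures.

W ≈ 5690 J

Isothermal: W = nRT ln(V₂/V₁) = P₁V₁ ln(V₂/V₁).
P₁V₁ = (907 kPa)(10.8 L) = 9796 J.
W = 9796 × ln(19.3/10.8) = 9796 × 0.5806
W_by_gas = 5687 J.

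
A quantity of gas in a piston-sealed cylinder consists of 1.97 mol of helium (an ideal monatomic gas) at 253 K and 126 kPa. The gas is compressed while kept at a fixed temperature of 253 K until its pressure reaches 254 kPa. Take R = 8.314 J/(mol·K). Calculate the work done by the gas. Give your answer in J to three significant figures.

Isothermal process: W = nRT ln(V₂/V₁) = nRT ln(P₁/P₂).
W = (1.97)(8.314)(253) × ln(126/254)
  = 4144 × ln(0.4961) = 4144 × -0.7011
W_by_gas = -2905 J.

W ≈ -2910 J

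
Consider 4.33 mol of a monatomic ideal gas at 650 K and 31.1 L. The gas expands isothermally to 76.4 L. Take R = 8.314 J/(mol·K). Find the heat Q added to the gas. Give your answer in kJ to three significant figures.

Q ≈ 21.0 kJ

Isothermal ⇒ ΔU = 0, so Q = W = nRT ln(V₂/V₁).
Q = (4.33)(8.314)(650) ln(76.4/31.1) = 23400 × 0.8988 = 21031 J.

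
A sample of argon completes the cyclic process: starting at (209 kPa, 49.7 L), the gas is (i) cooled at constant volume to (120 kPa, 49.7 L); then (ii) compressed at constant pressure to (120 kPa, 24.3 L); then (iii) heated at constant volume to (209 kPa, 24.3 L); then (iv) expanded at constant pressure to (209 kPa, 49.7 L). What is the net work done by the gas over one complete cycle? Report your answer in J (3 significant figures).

Constant-volume legs do no work.
W(ii) = (120)(24.3 − 49.7) = -3048 J; W(iv) = (209)(49.7 − 24.3) = 5309 J.
W_net = -3048 + 5309 = 2261 J (the clockwise enclosed area).

W_net ≈ 2260 J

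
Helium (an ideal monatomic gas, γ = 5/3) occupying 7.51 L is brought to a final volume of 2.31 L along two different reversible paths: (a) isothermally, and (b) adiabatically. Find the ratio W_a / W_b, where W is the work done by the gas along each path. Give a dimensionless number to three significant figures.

Path (a) isothermal: W = P₁V₁ ln(V₂/V₁) → W_a/(P₁V₁) = -1.179.
Path (b) adiabatic: W = P₁V₁(1 − (V₁/V₂)^(γ−1))/(γ−1) → W_b/(P₁V₁) = -1.792.
W_a / W_b = -1.179 / -1.792 = 0.658.

W_a / W_b ≈ 0.658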